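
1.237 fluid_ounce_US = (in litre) 0.03658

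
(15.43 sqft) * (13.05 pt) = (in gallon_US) 1.743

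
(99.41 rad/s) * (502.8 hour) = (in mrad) 1.799e+11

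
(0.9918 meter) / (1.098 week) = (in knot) 2.903e-06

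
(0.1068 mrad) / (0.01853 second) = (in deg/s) 0.3302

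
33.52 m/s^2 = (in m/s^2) 33.52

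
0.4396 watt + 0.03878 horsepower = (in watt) 29.36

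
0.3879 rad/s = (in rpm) 3.704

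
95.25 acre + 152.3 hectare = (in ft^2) 2.054e+07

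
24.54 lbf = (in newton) 109.2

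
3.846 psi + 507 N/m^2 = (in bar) 0.2702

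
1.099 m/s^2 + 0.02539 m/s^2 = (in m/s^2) 1.124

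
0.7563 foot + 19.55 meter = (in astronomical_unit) 1.322e-10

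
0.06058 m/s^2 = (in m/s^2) 0.06058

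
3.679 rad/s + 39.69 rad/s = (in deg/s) 2485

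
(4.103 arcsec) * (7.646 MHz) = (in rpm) 1452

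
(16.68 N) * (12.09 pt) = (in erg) 7.114e+05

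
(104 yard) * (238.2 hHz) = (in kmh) 8.155e+06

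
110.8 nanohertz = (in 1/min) 6.648e-06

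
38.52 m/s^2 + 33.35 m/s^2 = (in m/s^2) 71.87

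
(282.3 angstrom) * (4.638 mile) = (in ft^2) 0.002268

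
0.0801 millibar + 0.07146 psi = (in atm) 0.004942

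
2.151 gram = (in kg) 0.002151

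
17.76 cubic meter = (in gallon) 4692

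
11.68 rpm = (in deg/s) 70.08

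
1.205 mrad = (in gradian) 0.07671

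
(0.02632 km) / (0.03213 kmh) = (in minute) 49.15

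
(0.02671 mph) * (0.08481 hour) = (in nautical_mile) 0.001968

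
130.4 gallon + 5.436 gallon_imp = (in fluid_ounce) 1.753e+04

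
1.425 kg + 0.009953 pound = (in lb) 3.152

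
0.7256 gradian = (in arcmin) 39.18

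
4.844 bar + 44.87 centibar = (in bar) 5.293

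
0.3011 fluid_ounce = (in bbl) 5.601e-05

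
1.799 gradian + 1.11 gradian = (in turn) 0.007273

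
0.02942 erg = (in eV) 1.836e+10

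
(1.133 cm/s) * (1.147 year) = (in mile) 254.7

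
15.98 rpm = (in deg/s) 95.88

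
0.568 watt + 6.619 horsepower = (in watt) 4936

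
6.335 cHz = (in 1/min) 3.801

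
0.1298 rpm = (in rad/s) 0.01359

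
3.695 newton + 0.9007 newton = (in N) 4.596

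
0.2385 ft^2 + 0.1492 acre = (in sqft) 6499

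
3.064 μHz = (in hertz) 3.064e-06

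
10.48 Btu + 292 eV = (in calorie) 2643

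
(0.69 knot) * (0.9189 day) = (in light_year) 2.979e-12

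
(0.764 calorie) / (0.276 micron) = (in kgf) 1.181e+06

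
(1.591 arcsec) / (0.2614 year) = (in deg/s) 5.361e-11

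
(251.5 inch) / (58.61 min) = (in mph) 0.004064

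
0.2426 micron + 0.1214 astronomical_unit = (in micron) 1.816e+16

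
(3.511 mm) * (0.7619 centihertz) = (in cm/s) 0.002675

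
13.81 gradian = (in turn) 0.03453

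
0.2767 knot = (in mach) 0.0004181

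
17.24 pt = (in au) 4.065e-14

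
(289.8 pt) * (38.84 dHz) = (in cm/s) 39.71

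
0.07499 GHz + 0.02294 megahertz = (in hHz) 7.501e+05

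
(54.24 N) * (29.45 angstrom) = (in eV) 9.97e+11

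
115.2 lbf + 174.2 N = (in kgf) 70.02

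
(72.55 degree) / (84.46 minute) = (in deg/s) 0.01432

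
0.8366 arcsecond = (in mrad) 0.004056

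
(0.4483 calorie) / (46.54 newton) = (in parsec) 1.306e-18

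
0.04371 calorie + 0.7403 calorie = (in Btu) 0.003109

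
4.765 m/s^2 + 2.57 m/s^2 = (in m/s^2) 7.335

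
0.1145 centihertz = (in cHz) 0.1145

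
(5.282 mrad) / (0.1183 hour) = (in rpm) 0.0001184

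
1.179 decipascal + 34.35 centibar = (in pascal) 3.435e+04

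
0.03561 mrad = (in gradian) 0.002267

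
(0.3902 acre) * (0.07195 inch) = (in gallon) 762.4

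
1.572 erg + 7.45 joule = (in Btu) 0.007061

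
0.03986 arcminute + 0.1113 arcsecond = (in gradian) 0.0007725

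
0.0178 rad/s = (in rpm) 0.17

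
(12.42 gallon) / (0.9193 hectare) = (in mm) 0.005114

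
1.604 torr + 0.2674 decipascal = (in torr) 1.604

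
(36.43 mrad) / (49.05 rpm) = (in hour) 1.97e-06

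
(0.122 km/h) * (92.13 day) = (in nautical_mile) 145.7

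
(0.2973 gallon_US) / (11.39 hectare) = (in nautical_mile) 5.335e-12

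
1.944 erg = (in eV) 1.213e+12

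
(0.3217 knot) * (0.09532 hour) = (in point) 1.61e+05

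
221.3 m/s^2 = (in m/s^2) 221.3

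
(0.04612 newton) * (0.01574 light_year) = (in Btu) 6.509e+09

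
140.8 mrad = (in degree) 8.067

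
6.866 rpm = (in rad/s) 0.719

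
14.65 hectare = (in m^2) 1.465e+05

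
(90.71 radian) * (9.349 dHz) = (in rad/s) 84.8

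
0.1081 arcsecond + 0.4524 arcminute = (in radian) 0.0001321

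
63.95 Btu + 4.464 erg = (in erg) 6.747e+11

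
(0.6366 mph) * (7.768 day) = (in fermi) 1.91e+20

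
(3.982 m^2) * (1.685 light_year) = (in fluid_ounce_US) 2.146e+21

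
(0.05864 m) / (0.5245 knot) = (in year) 6.891e-09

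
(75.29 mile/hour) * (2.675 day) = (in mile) 4834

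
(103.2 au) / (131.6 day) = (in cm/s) 1.358e+08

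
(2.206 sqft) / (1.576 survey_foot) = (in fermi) 4.266e+14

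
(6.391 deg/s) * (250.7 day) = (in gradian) 1.538e+08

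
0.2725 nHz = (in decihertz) 2.725e-09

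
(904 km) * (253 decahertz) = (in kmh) 8.234e+09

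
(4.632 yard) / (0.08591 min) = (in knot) 1.597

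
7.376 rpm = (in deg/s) 44.26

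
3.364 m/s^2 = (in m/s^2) 3.364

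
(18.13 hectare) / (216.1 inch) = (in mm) 3.303e+07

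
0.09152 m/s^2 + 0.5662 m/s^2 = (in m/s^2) 0.6577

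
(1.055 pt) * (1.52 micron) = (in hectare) 5.657e-14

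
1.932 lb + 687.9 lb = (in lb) 689.8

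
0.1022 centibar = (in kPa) 0.1022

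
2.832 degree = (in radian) 0.04943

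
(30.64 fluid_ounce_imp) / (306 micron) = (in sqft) 30.62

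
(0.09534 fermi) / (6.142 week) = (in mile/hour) 5.741e-23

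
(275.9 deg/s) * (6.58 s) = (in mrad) 3.169e+04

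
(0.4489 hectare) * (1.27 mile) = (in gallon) 2.424e+09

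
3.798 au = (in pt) 1.611e+15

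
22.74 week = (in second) 1.375e+07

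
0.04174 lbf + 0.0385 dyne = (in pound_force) 0.04174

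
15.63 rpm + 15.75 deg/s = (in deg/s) 109.5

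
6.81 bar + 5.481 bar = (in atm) 12.13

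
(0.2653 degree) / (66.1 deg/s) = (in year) 1.273e-10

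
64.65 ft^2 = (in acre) 0.001484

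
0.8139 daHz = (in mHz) 8139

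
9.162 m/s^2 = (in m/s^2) 9.162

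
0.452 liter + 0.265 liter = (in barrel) 0.00451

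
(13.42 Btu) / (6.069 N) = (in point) 6.613e+06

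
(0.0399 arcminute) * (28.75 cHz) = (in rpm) 3.186e-05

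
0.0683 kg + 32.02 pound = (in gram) 1.459e+04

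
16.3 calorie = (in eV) 4.257e+20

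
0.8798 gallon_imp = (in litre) 4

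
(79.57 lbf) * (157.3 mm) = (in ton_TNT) 1.331e-08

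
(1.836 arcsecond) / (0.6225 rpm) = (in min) 2.276e-06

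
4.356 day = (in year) 0.01193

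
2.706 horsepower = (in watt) 2018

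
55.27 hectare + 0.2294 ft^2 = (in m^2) 5.527e+05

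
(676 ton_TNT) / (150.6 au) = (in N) 0.1255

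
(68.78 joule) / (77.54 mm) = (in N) 887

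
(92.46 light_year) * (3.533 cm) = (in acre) 7.637e+12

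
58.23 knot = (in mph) 67.01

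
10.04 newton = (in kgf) 1.024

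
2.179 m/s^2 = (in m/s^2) 2.179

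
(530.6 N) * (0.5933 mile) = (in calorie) 1.211e+05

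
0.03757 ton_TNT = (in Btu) 1.49e+05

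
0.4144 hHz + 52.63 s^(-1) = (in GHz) 9.407e-08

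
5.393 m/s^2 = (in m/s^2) 5.393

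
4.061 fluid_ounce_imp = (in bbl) 0.0007258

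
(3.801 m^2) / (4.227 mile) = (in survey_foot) 0.001833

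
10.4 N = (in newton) 10.4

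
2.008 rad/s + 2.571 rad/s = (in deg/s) 262.4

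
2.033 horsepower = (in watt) 1516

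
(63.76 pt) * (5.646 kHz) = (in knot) 246.9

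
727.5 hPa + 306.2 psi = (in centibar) 2184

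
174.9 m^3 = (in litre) 1.749e+05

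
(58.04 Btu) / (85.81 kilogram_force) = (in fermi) 7.277e+16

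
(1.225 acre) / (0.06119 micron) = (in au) 0.5416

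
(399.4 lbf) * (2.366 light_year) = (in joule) 3.977e+19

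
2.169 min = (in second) 130.1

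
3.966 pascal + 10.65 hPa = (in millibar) 10.69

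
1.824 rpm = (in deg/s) 10.94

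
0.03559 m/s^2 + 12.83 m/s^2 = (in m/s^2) 12.87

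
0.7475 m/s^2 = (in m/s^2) 0.7475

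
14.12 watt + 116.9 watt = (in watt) 131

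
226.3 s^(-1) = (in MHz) 0.0002263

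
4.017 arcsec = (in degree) 0.001116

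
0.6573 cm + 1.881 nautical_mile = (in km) 3.484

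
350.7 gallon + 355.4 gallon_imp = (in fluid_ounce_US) 9.952e+04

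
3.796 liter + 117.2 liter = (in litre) 121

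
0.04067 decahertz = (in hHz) 0.004067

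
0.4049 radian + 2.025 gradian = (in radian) 0.4367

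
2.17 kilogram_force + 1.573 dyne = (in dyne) 2.128e+06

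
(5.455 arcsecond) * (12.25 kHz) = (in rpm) 3.094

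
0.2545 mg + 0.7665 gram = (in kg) 0.0007668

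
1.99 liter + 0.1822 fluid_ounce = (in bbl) 0.01255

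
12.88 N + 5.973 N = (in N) 18.85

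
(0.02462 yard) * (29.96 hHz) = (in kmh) 242.8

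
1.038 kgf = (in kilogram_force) 1.038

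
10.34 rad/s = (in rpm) 98.74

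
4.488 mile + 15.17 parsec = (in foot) 1.536e+18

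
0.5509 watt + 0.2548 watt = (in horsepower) 0.00108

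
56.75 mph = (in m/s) 25.37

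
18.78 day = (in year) 0.05145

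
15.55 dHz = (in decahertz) 0.1555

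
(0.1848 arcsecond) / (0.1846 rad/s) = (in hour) 1.348e-09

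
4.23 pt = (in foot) 0.004896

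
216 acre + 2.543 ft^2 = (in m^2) 8.741e+05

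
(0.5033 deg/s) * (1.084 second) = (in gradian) 0.6062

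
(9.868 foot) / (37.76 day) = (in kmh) 3.319e-06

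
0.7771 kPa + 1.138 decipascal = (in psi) 0.1127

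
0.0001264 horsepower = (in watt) 0.09426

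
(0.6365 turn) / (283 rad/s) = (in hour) 3.925e-06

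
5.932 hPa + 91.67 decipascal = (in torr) 4.518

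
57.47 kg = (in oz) 2027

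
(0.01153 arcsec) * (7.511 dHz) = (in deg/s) 2.406e-06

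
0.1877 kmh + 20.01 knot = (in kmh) 37.25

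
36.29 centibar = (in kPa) 36.29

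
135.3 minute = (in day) 0.09396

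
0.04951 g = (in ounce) 0.001746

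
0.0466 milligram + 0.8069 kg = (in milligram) 8.069e+05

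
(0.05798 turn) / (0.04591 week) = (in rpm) 0.0001253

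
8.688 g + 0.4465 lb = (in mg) 2.112e+05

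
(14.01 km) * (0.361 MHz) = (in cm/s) 5.058e+11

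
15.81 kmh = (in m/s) 4.392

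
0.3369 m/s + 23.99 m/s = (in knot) 47.29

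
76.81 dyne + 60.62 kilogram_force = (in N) 594.5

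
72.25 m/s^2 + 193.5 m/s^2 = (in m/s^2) 265.8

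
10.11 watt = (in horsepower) 0.01356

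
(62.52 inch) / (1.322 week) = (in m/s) 1.986e-06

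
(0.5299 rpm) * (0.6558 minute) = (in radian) 2.183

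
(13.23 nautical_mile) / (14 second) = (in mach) 5.14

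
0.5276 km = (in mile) 0.3278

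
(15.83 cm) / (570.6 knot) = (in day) 6.242e-09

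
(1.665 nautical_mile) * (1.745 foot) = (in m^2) 1640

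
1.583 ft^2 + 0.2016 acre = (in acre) 0.2016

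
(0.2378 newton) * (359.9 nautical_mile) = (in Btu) 150.2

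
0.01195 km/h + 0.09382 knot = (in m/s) 0.05158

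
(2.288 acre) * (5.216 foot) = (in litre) 1.472e+07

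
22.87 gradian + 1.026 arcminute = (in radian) 0.3595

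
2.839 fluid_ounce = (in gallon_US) 0.02218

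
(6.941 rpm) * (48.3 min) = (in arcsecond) 4.345e+08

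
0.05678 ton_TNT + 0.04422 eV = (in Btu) 2.252e+05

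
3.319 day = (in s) 2.868e+05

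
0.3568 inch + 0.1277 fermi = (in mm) 9.063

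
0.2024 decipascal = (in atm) 1.998e-07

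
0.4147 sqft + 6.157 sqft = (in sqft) 6.572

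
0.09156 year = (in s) 2.887e+06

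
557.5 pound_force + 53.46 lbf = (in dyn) 2.718e+08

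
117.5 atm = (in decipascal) 1.191e+08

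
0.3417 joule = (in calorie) 0.08167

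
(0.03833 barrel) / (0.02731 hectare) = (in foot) 7.321e-05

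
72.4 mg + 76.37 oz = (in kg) 2.165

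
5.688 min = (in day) 0.00395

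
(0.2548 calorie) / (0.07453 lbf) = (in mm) 3216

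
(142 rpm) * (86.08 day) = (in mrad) 1.106e+11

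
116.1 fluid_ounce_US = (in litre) 3.433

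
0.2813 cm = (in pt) 7.974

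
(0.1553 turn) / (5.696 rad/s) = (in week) 2.832e-07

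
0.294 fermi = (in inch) 1.157e-14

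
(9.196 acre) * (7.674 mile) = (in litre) 4.596e+11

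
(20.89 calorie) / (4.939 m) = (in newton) 17.7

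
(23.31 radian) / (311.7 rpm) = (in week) 1.181e-06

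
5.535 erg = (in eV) 3.455e+12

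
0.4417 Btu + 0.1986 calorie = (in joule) 466.8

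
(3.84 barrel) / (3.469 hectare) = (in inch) 0.0006929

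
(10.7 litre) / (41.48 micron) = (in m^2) 258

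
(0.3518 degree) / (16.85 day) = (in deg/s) 2.416e-07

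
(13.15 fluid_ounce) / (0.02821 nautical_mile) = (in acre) 1.839e-09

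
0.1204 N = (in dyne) 1.204e+04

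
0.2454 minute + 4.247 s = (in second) 18.97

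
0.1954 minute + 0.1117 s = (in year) 3.753e-07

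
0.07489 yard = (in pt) 194.1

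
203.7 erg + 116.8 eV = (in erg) 203.7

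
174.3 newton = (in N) 174.3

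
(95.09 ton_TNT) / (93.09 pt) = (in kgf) 1.235e+12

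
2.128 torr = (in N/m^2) 283.7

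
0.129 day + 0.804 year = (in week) 41.94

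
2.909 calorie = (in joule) 12.17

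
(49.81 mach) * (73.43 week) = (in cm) 7.532e+13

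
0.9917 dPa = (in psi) 1.438e-05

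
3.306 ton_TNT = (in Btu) 1.311e+07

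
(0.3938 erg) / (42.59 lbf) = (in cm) 2.079e-08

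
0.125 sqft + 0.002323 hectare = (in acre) 0.005743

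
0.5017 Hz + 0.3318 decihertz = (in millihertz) 534.9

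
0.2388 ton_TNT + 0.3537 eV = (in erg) 9.991e+15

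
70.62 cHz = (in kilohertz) 0.0007062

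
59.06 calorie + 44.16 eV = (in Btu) 0.2342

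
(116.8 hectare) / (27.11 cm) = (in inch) 1.696e+08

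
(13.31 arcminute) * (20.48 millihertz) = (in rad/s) 7.929e-05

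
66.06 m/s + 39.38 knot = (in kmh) 310.7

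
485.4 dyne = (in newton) 0.004854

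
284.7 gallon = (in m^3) 1.078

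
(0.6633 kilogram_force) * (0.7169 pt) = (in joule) 0.001645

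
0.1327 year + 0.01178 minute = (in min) 6.975e+04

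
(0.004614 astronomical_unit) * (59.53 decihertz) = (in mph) 9.192e+09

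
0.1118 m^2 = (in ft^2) 1.203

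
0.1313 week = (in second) 7.941e+04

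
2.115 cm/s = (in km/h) 0.07614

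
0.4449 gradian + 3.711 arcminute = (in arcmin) 27.74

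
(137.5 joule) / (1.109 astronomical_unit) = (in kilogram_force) 8.451e-11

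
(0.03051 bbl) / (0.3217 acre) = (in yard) 4.075e-06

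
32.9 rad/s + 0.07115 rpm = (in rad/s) 32.91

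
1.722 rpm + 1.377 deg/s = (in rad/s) 0.2044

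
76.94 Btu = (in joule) 8.118e+04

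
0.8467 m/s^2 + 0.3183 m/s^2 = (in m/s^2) 1.165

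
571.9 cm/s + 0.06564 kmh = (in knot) 11.15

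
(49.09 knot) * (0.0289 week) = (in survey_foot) 1.448e+06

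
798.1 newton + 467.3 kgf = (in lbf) 1210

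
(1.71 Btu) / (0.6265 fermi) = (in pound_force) 6.474e+17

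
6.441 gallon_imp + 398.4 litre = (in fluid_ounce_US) 1.446e+04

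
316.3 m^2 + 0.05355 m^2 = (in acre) 0.07817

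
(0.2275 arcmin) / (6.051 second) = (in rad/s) 1.094e-05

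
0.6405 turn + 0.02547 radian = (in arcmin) 1.392e+04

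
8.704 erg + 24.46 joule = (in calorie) 5.846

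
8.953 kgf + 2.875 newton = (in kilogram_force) 9.246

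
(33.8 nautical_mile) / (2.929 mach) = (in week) 0.0001038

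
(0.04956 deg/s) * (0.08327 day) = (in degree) 356.6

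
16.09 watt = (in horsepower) 0.02158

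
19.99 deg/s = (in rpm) 3.332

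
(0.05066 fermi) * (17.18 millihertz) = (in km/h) 3.133e-18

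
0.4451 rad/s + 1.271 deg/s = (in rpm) 4.462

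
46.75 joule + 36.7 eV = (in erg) 4.675e+08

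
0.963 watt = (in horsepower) 0.001291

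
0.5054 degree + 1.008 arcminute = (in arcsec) 1880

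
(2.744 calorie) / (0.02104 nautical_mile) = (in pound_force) 0.06624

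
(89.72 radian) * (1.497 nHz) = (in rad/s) 1.343e-07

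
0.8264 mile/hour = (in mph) 0.8264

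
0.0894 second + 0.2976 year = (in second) 9.385e+06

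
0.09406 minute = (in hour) 0.001568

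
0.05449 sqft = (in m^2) 0.005062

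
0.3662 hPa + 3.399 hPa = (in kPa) 0.3765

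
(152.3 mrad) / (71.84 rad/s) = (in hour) 5.889e-07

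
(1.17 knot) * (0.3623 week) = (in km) 131.9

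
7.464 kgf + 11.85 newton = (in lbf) 19.12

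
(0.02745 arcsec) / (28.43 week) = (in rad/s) 7.74e-15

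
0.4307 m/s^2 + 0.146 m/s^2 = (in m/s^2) 0.5767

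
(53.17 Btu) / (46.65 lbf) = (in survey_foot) 886.9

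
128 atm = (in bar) 129.7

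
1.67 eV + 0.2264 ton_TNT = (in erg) 9.473e+15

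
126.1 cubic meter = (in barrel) 793.1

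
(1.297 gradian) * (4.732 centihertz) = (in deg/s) 0.05524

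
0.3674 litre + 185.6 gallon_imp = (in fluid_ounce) 2.854e+04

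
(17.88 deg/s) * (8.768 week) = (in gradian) 1.054e+08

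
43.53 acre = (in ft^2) 1.896e+06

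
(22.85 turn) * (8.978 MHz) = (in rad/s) 1.289e+09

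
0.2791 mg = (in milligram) 0.2791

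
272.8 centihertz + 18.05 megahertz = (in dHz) 1.805e+08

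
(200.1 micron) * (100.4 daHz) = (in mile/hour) 0.4494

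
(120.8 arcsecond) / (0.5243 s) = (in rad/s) 0.001117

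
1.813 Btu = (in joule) 1913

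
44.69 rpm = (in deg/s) 268.1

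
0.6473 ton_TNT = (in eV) 1.69e+28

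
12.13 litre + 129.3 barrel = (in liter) 2.057e+04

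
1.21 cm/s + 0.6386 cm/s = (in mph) 0.04135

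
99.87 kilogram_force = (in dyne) 9.794e+07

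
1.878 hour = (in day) 0.07825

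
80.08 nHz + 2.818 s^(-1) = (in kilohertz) 0.002818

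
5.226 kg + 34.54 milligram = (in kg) 5.226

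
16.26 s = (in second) 16.26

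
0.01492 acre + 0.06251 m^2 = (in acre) 0.01494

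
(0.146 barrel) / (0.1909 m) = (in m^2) 0.1216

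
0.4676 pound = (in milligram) 2.121e+05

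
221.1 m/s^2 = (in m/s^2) 221.1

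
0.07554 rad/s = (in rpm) 0.7214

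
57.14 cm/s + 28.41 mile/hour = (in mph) 29.69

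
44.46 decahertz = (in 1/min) 2.668e+04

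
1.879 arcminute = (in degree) 0.03132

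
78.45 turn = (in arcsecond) 1.017e+08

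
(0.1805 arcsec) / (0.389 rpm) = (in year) 6.812e-13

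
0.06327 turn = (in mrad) 397.5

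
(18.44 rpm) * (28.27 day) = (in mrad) 4.717e+09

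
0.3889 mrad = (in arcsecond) 80.22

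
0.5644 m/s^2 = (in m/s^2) 0.5644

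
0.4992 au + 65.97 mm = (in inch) 2.94e+12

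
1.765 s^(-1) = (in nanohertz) 1.765e+09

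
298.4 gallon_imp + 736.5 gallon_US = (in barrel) 26.07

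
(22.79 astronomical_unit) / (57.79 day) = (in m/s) 6.828e+05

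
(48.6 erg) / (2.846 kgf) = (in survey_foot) 5.713e-07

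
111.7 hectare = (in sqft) 1.202e+07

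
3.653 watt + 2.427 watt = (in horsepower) 0.008153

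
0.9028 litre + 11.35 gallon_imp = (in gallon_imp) 11.55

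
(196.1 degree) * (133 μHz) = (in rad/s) 0.0004552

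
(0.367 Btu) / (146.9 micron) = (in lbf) 5.926e+05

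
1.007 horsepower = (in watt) 750.9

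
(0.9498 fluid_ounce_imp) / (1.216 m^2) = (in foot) 7.281e-05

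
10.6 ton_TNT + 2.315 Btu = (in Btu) 4.204e+07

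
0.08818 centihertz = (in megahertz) 8.818e-10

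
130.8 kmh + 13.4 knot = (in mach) 0.127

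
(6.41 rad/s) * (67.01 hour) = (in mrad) 1.546e+09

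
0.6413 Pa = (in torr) 0.00481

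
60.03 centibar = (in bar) 0.6003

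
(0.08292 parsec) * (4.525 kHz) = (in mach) 3.4e+16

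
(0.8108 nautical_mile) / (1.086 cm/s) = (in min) 2304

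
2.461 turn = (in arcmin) 5.316e+04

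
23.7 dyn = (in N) 0.000237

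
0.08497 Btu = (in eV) 5.595e+20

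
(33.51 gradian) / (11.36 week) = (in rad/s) 7.661e-08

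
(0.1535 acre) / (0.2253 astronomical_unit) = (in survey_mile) 1.145e-11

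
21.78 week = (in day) 152.5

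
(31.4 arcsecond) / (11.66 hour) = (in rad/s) 3.627e-09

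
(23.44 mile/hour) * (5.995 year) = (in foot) 6.5e+09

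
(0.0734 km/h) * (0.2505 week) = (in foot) 1.013e+04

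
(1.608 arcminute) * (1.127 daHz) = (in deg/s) 0.302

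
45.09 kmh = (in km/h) 45.09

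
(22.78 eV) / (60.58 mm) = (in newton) 6.025e-17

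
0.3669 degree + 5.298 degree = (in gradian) 6.294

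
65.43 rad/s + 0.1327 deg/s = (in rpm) 624.8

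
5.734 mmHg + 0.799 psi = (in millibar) 62.73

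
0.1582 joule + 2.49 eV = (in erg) 1.582e+06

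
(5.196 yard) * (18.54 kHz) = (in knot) 1.712e+05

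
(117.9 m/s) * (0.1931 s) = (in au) 1.522e-10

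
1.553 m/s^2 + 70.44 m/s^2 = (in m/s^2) 71.99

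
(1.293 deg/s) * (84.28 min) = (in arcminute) 3.923e+05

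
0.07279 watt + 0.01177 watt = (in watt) 0.08456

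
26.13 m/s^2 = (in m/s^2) 26.13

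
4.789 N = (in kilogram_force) 0.4883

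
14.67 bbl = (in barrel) 14.67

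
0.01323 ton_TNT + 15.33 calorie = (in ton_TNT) 0.01323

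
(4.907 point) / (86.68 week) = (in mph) 7.387e-11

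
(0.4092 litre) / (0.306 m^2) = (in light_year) 1.413e-19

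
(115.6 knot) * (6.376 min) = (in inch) 8.957e+05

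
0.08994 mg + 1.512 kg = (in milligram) 1.512e+06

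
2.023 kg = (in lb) 4.46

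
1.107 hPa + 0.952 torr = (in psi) 0.03446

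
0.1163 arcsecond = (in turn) 8.974e-08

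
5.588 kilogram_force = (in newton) 54.8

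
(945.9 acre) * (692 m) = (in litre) 2.649e+12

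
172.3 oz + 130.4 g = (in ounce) 176.9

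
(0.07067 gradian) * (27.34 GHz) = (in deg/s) 1.739e+09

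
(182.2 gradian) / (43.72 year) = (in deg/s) 1.189e-07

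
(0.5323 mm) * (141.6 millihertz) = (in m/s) 7.537e-05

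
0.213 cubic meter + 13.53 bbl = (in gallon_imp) 520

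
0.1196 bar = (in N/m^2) 1.196e+04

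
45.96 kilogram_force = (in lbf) 101.3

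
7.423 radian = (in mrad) 7423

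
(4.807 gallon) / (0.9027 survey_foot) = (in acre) 1.634e-05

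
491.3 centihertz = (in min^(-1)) 294.8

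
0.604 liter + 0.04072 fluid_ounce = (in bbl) 0.003807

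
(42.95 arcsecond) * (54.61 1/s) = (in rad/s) 0.01137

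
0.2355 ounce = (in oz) 0.2355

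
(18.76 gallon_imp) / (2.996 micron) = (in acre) 7.034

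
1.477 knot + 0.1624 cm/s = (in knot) 1.48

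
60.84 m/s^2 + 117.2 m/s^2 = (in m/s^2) 178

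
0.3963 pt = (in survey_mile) 8.687e-08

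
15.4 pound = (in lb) 15.4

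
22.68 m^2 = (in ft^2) 244.1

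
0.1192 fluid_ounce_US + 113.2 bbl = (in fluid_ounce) 6.086e+05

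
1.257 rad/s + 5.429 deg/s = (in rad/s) 1.352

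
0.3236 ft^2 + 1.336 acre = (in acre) 1.336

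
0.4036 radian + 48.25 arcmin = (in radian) 0.4176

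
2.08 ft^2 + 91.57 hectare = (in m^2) 9.157e+05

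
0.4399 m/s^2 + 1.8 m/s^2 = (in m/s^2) 2.24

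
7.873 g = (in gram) 7.873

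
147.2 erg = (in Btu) 1.395e-08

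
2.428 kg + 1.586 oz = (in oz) 87.23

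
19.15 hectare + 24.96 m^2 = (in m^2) 1.915e+05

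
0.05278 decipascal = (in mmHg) 3.959e-05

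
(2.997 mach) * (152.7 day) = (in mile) 8.366e+06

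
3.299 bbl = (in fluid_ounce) 1.774e+04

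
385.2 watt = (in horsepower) 0.5166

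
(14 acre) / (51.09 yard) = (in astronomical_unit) 8.107e-09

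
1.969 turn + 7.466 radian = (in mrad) 1.984e+04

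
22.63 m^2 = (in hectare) 0.002263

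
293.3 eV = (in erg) 4.699e-10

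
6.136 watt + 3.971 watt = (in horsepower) 0.01355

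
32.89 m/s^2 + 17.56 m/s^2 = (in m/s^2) 50.45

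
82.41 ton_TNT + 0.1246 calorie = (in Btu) 3.268e+08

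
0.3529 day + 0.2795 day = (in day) 0.6324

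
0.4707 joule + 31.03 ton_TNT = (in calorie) 3.103e+10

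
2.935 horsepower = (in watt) 2189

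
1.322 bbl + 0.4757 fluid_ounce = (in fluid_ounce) 7108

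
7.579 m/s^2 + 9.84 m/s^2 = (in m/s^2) 17.42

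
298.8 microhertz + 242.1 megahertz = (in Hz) 2.421e+08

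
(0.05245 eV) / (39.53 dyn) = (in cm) 2.126e-15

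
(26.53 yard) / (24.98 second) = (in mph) 2.172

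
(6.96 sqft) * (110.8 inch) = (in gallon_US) 480.7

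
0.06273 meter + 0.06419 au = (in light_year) 1.015e-06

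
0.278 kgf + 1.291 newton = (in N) 4.017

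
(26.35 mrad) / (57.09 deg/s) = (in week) 4.373e-08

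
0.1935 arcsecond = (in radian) 9.381e-07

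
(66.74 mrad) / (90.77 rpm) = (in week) 1.161e-08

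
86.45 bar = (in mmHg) 6.484e+04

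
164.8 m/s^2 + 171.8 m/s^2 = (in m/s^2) 336.6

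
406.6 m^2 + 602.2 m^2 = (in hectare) 0.1009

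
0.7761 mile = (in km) 1.249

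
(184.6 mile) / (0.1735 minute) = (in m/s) 2.854e+04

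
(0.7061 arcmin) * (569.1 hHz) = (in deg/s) 669.7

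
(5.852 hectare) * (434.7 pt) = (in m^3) 8974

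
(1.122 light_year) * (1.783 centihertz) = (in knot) 3.679e+14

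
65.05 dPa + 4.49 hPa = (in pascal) 455.5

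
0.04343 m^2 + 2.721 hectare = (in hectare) 2.721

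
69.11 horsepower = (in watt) 5.154e+04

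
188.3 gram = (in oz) 6.642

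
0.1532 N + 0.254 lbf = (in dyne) 1.283e+05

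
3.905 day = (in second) 3.374e+05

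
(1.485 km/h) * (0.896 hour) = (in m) 1331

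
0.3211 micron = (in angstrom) 3211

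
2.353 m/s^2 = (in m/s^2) 2.353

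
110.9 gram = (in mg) 1.109e+05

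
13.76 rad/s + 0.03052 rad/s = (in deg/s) 790.1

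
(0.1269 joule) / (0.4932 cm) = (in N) 25.73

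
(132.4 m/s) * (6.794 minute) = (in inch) 2.125e+06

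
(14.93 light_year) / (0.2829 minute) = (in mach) 2.444e+13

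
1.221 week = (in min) 1.231e+04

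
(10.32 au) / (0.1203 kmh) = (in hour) 1.283e+10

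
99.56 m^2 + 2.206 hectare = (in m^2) 2.216e+04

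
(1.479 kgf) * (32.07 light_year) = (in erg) 4.401e+25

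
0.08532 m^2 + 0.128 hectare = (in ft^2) 1.378e+04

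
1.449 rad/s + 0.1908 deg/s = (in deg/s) 83.21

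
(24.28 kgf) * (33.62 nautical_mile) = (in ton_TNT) 0.003543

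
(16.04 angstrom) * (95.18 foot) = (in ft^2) 5.009e-07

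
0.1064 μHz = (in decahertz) 1.064e-08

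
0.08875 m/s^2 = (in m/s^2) 0.08875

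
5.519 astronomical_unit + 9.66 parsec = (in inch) 1.174e+19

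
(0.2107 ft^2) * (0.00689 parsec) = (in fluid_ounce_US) 1.407e+17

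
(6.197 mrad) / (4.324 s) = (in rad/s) 0.001433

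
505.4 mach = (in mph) 3.85e+05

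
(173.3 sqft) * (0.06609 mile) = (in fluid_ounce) 5.79e+07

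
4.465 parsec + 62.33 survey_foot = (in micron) 1.378e+23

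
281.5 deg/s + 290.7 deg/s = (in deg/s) 572.2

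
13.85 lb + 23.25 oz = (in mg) 6.941e+06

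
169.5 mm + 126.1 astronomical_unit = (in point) 5.347e+16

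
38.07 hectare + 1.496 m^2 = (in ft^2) 4.098e+06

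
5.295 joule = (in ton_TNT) 1.266e-09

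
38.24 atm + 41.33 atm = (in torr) 6.047e+04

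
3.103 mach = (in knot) 2054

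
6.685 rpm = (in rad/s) 0.7001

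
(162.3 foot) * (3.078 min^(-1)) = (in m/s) 2.538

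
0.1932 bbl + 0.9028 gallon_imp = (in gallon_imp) 7.659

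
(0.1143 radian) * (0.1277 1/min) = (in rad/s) 0.0002433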